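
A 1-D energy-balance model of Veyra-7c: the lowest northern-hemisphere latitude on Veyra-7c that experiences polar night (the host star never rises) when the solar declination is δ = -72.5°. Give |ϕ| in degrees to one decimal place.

|ϕ| = 17.5°

Polar night requires cos h₀ = −tan ϕ tan δ ≥ 1, i.e. tan ϕ tan δ ≤ −1.
The boundary is |tan ϕ| · |tan δ| = 1, so |ϕ| = 90° − |δ| = 90° − 72.5° = 17.5° in the northern hemisphere.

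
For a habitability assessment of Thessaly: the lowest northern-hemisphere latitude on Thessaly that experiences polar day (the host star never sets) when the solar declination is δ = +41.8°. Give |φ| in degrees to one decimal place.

|φ| = 48.2°

Polar day requires cos H₀ = −tan φ tan δ ≤ −1, i.e. tan φ tan δ ≥ 1.
The boundary is |tan φ| · |tan δ| = 1, so |φ| = 90° − |δ| = 90° − 41.8° = 48.2° in the northern hemisphere.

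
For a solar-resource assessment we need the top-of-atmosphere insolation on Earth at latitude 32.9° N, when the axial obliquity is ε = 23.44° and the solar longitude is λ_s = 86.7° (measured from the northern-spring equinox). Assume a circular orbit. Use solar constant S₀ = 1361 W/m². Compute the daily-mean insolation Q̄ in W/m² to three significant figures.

Solar declination: sin δ = sin ε · sin λ_s = sin 23.44° × sin 86.7° = 0.39713, so δ = +23.399°.
cos H₀ = −tan(+32.9°) tan(+23.399°) = -0.2799, H₀ = 1.8545 rad.
Bracket: H₀ sin φ sin δ + cos φ cos δ sin H₀ = 1.8545×0.54317×0.39713 + 0.83962×0.91776×0.96002 = 0.400033 + 0.739762 = 1.139795.
Q̄ = (S₀/π) × [bracket] = (1361/π) × 1.139795 = 493.8 W/m².

Q̄ ≈ 494 W/m²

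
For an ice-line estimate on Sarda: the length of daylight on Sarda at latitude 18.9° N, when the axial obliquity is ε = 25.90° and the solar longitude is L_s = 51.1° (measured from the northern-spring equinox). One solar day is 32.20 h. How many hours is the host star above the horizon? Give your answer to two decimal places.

17.37 h

Solar declination: sin δ = sin ε · sin L_s = sin 25.90° × sin 51.1° = 0.33994, so δ = +19.873°.
cos h₀ = −tan ϕ · tan δ = −tan(+18.9°) × tan(+19.873°) = -0.1238, so h₀ = 1.6949 rad = 97.11°.
Daylight = 2h₀/(2π) × 32.20 h = (1.6949/π) × 32.20 = 17.37 h.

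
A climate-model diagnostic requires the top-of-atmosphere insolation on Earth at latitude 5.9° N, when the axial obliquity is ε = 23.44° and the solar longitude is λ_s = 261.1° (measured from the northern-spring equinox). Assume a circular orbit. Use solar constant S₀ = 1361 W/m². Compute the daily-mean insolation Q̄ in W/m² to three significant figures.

Q̄ ≈ 369 W/m²

Solar declination: sin δ = sin ε · sin λ_s = sin 23.44° × sin 261.1° = -0.39300, so δ = -23.141°.
cos H₀ = −tan(+5.9°) tan(-23.141°) = 0.0442, H₀ = 1.5266 rad.
Bracket: H₀ sin φ sin δ + cos φ cos δ sin H₀ = 1.5266×0.10279×-0.39300 + 0.99470×0.91954×0.99902 = -0.061669 + 0.913770 = 0.852101.
Q̄ = (S₀/π) × [bracket] = (1361/π) × 0.852101 = 369.1 W/m².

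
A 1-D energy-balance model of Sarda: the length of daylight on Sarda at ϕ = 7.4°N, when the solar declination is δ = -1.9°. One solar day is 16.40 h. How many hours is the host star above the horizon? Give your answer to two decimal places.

cos h₀ = −tan ϕ · tan δ = −tan(+7.4°) × tan(-1.900°) = 0.0043, so h₀ = 1.5665 rad = 89.75°.
Daylight = 2h₀/(2π) × 16.40 h = (1.5665/π) × 16.40 = 8.18 h.

8.18 h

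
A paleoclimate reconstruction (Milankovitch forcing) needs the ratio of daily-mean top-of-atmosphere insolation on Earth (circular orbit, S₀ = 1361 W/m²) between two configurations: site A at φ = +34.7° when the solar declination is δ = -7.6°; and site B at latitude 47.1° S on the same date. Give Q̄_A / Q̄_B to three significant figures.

Q̄_A / Q̄_B ≈ 0.840

— Configuration A (φ=+34.7°):
cos H₀ = −tan(+34.7°) tan(-7.600°) = 0.0924, H₀ = 1.4783 rad.
Bracket: H₀ sin φ sin δ + cos φ cos δ sin H₀ = 1.4783×0.56928×-0.13226 + 0.82214×0.99122×0.99572 = -0.111306 + 0.811434 = 0.700128.
Q̄ = (S₀/π) × [bracket] = (1361/π) × 0.700128 = 303.31 W/m².
— Configuration B (φ=-47.1°):
cos H₀ = −tan(-47.1°) tan(-7.600°) = -0.1436, H₀ = 1.7149 rad.
Bracket: H₀ sin φ sin δ + cos φ cos δ sin H₀ = 1.7149×-0.73254×-0.13226 + 0.68072×0.99122×0.98964 = 0.166149 + 0.667753 = 0.833902.
Q̄ = (S₀/π) × [bracket] = (1361/π) × 0.833902 = 361.26 W/m².
Ratio Q̄_A / Q̄_B = 303.31 / 361.26 = 0.8396.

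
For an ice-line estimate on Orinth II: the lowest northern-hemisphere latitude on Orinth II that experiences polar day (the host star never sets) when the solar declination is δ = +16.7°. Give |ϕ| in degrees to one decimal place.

Polar day requires cos h₀ = −tan ϕ tan δ ≤ −1, i.e. tan ϕ tan δ ≥ 1.
The boundary is |tan ϕ| · |tan δ| = 1, so |ϕ| = 90° − |δ| = 90° − 16.7° = 73.3° in the northern hemisphere.

|ϕ| = 73.3°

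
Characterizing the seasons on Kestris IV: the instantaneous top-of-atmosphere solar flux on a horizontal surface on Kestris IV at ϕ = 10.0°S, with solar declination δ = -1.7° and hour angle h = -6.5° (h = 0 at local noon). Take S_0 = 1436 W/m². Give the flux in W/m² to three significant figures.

1.41e+03 W/m²

cos θ_z = sin ϕ sin δ + cos ϕ cos δ cos h = 0.005151 + 0.978047 = 0.983198.
Flux = S_0 · cos θ_z = 1436 × 0.983198 = 1412 W/m².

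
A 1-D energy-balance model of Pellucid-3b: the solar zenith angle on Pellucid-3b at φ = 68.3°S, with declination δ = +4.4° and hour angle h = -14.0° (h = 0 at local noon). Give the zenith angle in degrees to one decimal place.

cos θ_z = sin φ sin δ + cos φ cos δ cos h = -0.071282 + 0.357706 = 0.286424.
θ_z = arccos(0.286424) = 73.4°.

θ_z = 73.4°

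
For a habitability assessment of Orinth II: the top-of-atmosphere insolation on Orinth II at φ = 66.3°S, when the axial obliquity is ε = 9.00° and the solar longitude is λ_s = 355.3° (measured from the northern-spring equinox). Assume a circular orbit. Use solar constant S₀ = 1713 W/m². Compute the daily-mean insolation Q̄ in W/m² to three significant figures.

Solar declination: sin δ = sin ε · sin λ_s = sin 9.00° × sin 355.3° = -0.01282, so δ = -0.734°.
cos H₀ = −tan(-66.3°) tan(-0.734°) = -0.0292, H₀ = 1.6000 rad.
Bracket: H₀ sin φ sin δ + cos φ cos δ sin H₀ = 1.6000×-0.91566×-0.01282 + 0.40195×0.99992×0.99957 = 0.018782 + 0.401745 = 0.420527.
Q̄ = (S₀/π) × [bracket] = (1713/π) × 0.420527 = 229.3 W/m².

Q̄ ≈ 229 W/m²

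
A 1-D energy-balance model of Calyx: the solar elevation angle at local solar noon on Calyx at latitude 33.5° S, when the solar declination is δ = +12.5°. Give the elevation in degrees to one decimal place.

At local noon the hour angle is zero, so the zenith angle equals |φ − δ| = |-33.5° − (+12.500°)| = 46.000°.
Elevation = 90° − 46.000° = 44.0°.

44.0°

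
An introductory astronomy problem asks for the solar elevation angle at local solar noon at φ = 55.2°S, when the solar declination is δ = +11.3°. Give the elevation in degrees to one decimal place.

At local noon the hour angle is zero, so the zenith angle equals |φ − δ| = |-55.2° − (+11.300°)| = 66.500°.
Elevation = 90° − 66.500° = 23.5°.

23.5°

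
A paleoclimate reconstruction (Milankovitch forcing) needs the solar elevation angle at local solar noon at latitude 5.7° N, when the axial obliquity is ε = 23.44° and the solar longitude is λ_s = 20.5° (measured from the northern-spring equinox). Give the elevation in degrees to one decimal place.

Solar declination: sin δ = sin ε · sin λ_s = sin 23.44° × sin 20.5° = 0.13931, so δ = +8.008°.
At local noon the hour angle is zero, so the zenith angle equals |φ − δ| = |+5.7° − (+8.008°)| = 2.308°.
Elevation = 90° − 2.308° = 87.7°.

87.7°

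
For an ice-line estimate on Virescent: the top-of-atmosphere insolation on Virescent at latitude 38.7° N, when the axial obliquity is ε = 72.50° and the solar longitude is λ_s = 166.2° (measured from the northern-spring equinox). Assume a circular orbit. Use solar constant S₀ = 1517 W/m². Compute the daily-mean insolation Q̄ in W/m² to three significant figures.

Q̄ ≈ 481 W/m²

Solar declination: sin δ = sin ε · sin λ_s = sin 72.50° × sin 166.2° = 0.22749, so δ = +13.150°.
cos H₀ = −tan(+38.7°) tan(+13.150°) = -0.1872, H₀ = 1.7591 rad.
Bracket: H₀ sin φ sin δ + cos φ cos δ sin H₀ = 1.7591×0.62524×0.22749 + 0.78043×0.97378×0.98233 = 0.250207 + 0.746539 = 0.996746.
Q̄ = (S₀/π) × [bracket] = (1517/π) × 0.996746 = 481.3 W/m².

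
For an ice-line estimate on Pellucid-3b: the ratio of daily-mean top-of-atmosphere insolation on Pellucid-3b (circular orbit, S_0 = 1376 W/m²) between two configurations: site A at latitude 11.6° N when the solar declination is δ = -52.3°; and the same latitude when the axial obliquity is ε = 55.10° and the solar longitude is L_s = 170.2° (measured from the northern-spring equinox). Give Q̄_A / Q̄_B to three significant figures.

— Configuration A (ϕ=+11.6°):
cos h₀ = −tan(+11.6°) tan(-52.300°) = 0.2656, h₀ = 1.3020 rad.
Bracket: h₀ sin ϕ sin δ + cos ϕ cos δ sin h₀ = 1.3020×0.20108×-0.79122 + 0.97958×0.61153×0.96409 = -0.207146 + 0.577531 = 0.370385.
Q̄ = (S_0/π) × [bracket] = (1376/π) × 0.370385 = 162.23 W/m².
— Configuration B (ϕ=+11.6°):
Solar declination: sin δ = sin ε · sin L_s = sin 55.10° × sin 170.2° = 0.13960, so δ = +8.025°.
cos h₀ = −tan(+11.6°) tan(+8.025°) = -0.0289, h₀ = 1.5997 rad.
Bracket: h₀ sin ϕ sin δ + cos ϕ cos δ sin h₀ = 1.5997×0.20108×0.13960 + 0.97958×0.99021×0.99958 = 0.044905 + 0.969583 = 1.014488.
Q̄ = (S_0/π) × [bracket] = (1376/π) × 1.014488 = 444.34 W/m².
Ratio Q̄_A / Q̄_B = 162.23 / 444.34 = 0.3651.

Q̄_A / Q̄_B ≈ 0.365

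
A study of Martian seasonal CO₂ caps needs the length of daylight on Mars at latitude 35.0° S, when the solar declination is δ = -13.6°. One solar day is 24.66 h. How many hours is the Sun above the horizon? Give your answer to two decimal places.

cos h₀ = −tan ϕ · tan δ = −tan(-35.0°) × tan(-13.600°) = -0.1694, so h₀ = 1.7410 rad = 99.75°.
Daylight = 2h₀/(2π) × 24.66 h = (1.7410/π) × 24.66 = 13.67 h.

13.67 h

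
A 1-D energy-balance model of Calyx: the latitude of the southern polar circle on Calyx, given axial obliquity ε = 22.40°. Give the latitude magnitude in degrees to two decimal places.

67.60°

The polar circle is the lowest latitude that experiences at least one full rotation of continuous darkness at the northern-summer solstice; it lies at |ϕ| = 90° − ε = 90° − 22.40° = 67.60°.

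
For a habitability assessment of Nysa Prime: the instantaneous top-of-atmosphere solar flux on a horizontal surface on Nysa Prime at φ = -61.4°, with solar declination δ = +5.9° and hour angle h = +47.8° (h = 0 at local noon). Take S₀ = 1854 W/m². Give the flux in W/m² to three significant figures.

426 W/m²

cos θ_z = sin φ sin δ + cos φ cos δ cos h = -0.090250 + 0.319844 = 0.229594.
Flux = S₀ · cos θ_z = 1854 × 0.229594 = 425.7 W/m².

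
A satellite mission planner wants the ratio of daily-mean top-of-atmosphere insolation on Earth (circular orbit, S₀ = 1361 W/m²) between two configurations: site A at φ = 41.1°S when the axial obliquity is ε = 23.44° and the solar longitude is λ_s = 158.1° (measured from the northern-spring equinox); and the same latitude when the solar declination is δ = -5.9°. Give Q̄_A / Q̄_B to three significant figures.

Q̄_A / Q̄_B ≈ 0.697

— Configuration A (φ=-41.1°):
Solar declination: sin δ = sin ε · sin λ_s = sin 23.44° × sin 158.1° = 0.14837, so δ = +8.532°.
cos H₀ = −tan(-41.1°) tan(+8.532°) = 0.1309, H₀ = 1.4395 rad.
Bracket: H₀ sin φ sin δ + cos φ cos δ sin H₀ = 1.4395×-0.65738×0.14837 + 0.75356×0.98893×0.99140 = -0.140402 + 0.738809 = 0.598407.
Q̄ = (S₀/π) × [bracket] = (1361/π) × 0.598407 = 259.24 W/m².
— Configuration B (φ=-41.1°):
cos H₀ = −tan(-41.1°) tan(-5.900°) = -0.0901, H₀ = 1.6611 rad.
Bracket: H₀ sin φ sin δ + cos φ cos δ sin H₀ = 1.6611×-0.65738×-0.10279 + 0.75356×0.99470×0.99593 = 0.112244 + 0.746515 = 0.858759.
Q̄ = (S₀/π) × [bracket] = (1361/π) × 0.858759 = 372.03 W/m².
Ratio Q̄_A / Q̄_B = 259.24 / 372.03 = 0.6968.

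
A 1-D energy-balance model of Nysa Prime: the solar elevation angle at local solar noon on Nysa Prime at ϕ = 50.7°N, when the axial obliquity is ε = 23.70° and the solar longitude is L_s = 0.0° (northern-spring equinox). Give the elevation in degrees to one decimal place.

39.3°

Solar declination: sin δ = sin ε · sin L_s = sin 23.70° × sin 0.0° = 0.00000, so δ = +0.000°.
At local noon the hour angle is zero, so the zenith angle equals |ϕ − δ| = |+50.7° − (+0.000°)| = 50.700°.
Elevation = 90° − 50.700° = 39.3°.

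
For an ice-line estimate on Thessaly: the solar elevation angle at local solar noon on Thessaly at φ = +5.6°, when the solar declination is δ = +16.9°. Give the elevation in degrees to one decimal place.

At local noon the hour angle is zero, so the zenith angle equals |φ − δ| = |+5.6° − (+16.900°)| = 11.300°.
Elevation = 90° − 11.300° = 78.7°.

78.7°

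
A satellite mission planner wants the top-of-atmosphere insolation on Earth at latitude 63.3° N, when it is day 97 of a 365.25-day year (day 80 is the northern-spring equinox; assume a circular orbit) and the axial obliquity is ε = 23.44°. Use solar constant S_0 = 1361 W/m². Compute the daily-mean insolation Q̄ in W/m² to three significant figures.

Solar longitude: L_s = 360° × (97 − 80)/365.25 = 16.756°.
sin δ = sin 23.44° × sin 16.756° = 0.11468, so δ = +6.585°.
cos h₀ = −tan(+63.3°) tan(+6.585°) = -0.2295, h₀ = 1.8024 rad.
Bracket: h₀ sin ϕ sin δ + cos ϕ cos δ sin h₀ = 1.8024×0.89337×0.11468 + 0.44932×0.99340×0.97330 = 0.184659 + 0.434437 = 0.619096.
Q̄ = (S_0/π) × [bracket] = (1361/π) × 0.619096 = 268.2 W/m².

Q̄ ≈ 268 W/m²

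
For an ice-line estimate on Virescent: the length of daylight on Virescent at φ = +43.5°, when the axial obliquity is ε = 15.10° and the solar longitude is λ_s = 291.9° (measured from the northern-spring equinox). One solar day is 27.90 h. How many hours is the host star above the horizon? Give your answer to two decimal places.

11.83 h

Solar declination: sin δ = sin ε · sin λ_s = sin 15.10° × sin 291.9° = -0.24171, so δ = -13.987°.
cos H₀ = −tan φ · tan δ = −tan(+43.5°) × tan(-13.987°) = 0.2364, so H₀ = 1.3322 rad = 76.33°.
Daylight = 2H₀/(2π) × 27.90 h = (1.3322/π) × 27.90 = 11.83 h.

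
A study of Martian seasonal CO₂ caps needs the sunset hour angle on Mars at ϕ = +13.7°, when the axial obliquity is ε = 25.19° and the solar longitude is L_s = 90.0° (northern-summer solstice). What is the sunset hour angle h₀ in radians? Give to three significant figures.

h₀ = 1.69 rad

Solar declination: sin δ = sin ε · sin L_s = sin 25.19° × sin 90.0° = 0.42562, so δ = +25.190°.
cos h₀ = −tan ϕ · tan δ = −tan(+13.7°) × tan(+25.190°) = -0.1147, so h₀ = 1.6857 rad = 96.58°.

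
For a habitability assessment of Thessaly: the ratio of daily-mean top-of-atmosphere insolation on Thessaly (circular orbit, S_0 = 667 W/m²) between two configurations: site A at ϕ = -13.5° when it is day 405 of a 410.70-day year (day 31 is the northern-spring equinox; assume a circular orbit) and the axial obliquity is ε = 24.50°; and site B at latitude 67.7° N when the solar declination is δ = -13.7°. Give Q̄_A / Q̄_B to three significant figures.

Q̄_A / Q̄_B ≈ 11.2

— Configuration A (ϕ=-13.5°):
Solar longitude: L_s = 360° × (405 − 31)/410.70 = 327.831°.
sin δ = sin 24.50° × sin 327.831° = -0.22079, so δ = -12.756°.
cos h₀ = −tan(-13.5°) tan(-12.756°) = -0.0543, h₀ = 1.6252 rad.
Bracket: h₀ sin ϕ sin δ + cos ϕ cos δ sin h₀ = 1.6252×-0.23345×-0.22079 + 0.97237×0.97532×0.99852 = 0.083768 + 0.946968 = 1.030736.
Q̄ = (S_0/π) × [bracket] = (667/π) × 1.030736 = 218.84 W/m².
— Configuration B (ϕ=+67.7°):
cos h₀ = −tan(+67.7°) tan(-13.700°) = 0.5944, h₀ = 0.9343 rad.
Bracket: h₀ sin ϕ sin δ + cos ϕ cos δ sin h₀ = 0.9343×0.92521×-0.23684 + 0.37946×0.97155×0.80418 = -0.204730 + 0.296473 = 0.091743.
Q̄ = (S_0/π) × [bracket] = (667/π) × 0.091743 = 19.478 W/m².
Ratio Q̄_A / Q̄_B = 218.84 / 19.478 = 11.24.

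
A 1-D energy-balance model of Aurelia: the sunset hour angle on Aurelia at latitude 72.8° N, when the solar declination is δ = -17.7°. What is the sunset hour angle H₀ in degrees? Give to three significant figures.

H₀ = 0.00°

cos H₀ = −tan φ · tan δ = 1.0310 ≥ 1, so the host star never rises (polar night) and H₀ = 0.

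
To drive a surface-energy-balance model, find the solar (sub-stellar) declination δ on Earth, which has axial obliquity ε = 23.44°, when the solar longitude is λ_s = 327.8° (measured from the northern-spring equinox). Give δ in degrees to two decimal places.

δ = -12.24°

sin δ = sin ε · sin λ_s = sin 23.44° × sin 327.8° = -0.211972.
δ = arcsin(-0.211972) = -12.24°.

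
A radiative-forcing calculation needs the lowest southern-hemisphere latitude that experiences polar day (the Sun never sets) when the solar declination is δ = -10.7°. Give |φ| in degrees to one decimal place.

Polar day requires cos H₀ = −tan φ tan δ ≤ −1, i.e. tan φ tan δ ≥ 1.
The boundary is |tan φ| · |tan δ| = 1, so |φ| = 90° − |δ| = 90° − 10.7° = 79.3° in the southern hemisphere.

|φ| = 79.3°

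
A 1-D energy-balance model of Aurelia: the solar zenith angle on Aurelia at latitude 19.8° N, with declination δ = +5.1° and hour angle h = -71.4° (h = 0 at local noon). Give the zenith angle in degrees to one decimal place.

θ_z = 70.8°

cos θ_z = sin φ sin δ + cos φ cos δ cos h = 0.030112 + 0.298915 = 0.329027.
θ_z = arccos(0.329027) = 70.8°.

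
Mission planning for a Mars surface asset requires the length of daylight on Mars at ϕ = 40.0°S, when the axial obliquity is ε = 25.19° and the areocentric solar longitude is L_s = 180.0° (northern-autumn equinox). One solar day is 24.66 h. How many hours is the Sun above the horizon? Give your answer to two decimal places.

sin δ = sin 25.19° × sin 180.0° = 0.00000, so δ = +0.000°.
cos h₀ = −tan ϕ · tan δ = −tan(-40.0°) × tan(+0.000°) = 0.0000, so h₀ = 1.5708 rad = 90.00°.
Daylight = 2h₀/(2π) × 24.66 h = (1.5708/π) × 24.66 = 12.33 h.

12.33 h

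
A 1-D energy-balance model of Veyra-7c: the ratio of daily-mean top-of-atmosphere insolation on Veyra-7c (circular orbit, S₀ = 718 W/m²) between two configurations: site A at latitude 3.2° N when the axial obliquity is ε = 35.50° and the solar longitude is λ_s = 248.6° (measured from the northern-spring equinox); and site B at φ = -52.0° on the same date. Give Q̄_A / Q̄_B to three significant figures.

Q̄_A / Q̄_B ≈ 0.577

— Configuration A (φ=+3.2°):
Solar declination: sin δ = sin ε · sin λ_s = sin 35.50° × sin 248.6° = -0.54067, so δ = -32.729°.
cos H₀ = −tan(+3.2°) tan(-32.729°) = 0.0359, H₀ = 1.5349 rad.
Bracket: H₀ sin φ sin δ + cos φ cos δ sin H₀ = 1.5349×0.05582×-0.54067 + 0.99844×0.84124×0.99935 = -0.046324 + 0.839382 = 0.793058.
Q̄ = (S₀/π) × [bracket] = (718/π) × 0.793058 = 181.25 W/m².
— Configuration B (φ=-52.0°):
cos H₀ = −tan(-52.0°) tan(-32.729°) = -0.8226, H₀ = 2.5368 rad.
Bracket: H₀ sin φ sin δ + cos φ cos δ sin H₀ = 2.5368×-0.78801×-0.54067 + 0.61566×0.84124×0.56858 = 1.080812 + 0.294478 = 1.375290.
Q̄ = (S₀/π) × [bracket] = (718/π) × 1.375290 = 314.32 W/m².
Ratio Q̄_A / Q̄_B = 181.25 / 314.32 = 0.5766.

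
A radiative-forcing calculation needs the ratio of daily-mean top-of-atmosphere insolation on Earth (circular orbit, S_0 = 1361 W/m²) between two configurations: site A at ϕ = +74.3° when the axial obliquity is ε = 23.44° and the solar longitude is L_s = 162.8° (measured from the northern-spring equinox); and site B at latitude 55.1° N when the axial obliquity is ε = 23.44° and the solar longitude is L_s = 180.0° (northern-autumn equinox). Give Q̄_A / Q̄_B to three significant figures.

Q̄_A / Q̄_B ≈ 0.823

— Configuration A (ϕ=+74.3°):
Solar declination: sin δ = sin ε · sin L_s = sin 23.44° × sin 162.8° = 0.11763, so δ = +6.755°.
cos h₀ = −tan(+74.3°) tan(+6.755°) = -0.4214, h₀ = 2.0058 rad.
Bracket: h₀ sin ϕ sin δ + cos ϕ cos δ sin h₀ = 2.0058×0.96269×0.11763 + 0.27060×0.99306×0.90687 = 0.227139 + 0.243696 = 0.470835.
Q̄ = (S_0/π) × [bracket] = (1361/π) × 0.470835 = 203.98 W/m².
— Configuration B (ϕ=+55.1°):
Solar declination: sin δ = sin ε · sin L_s = sin 23.44° × sin 180.0° = 0.00000, so δ = +0.000°.
cos h₀ = −tan(+55.1°) tan(+0.000°) = -0.0000, h₀ = 1.5708 rad.
Bracket: h₀ sin ϕ sin δ + cos ϕ cos δ sin h₀ = 1.5708×0.82015×0.00000 + 0.57215×1.00000×1.00000 = 0.000000 + 0.572150 = 0.572150.
Q̄ = (S_0/π) × [bracket] = (1361/π) × 0.572150 = 247.87 W/m².
Ratio Q̄_A / Q̄_B = 203.98 / 247.87 = 0.8229.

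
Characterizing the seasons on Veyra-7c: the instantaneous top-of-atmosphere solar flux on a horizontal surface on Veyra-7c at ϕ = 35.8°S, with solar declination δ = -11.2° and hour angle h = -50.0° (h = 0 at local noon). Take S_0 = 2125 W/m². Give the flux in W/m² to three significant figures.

cos θ_z = sin ϕ sin δ + cos ϕ cos δ cos h = 0.113619 + 0.511413 = 0.625032.
Flux = S_0 · cos θ_z = 2125 × 0.625032 = 1328 W/m².

1.33e+03 W/m²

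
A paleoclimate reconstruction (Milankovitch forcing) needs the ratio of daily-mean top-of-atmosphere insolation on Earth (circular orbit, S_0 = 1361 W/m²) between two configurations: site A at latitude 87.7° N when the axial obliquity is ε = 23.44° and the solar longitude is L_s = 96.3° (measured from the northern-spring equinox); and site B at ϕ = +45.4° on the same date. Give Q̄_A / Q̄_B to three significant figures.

Q̄_A / Q̄_B ≈ 1.08

— Configuration A (ϕ=+87.7°):
Solar declination: sin δ = sin ε · sin L_s = sin 23.44° × sin 96.3° = 0.39539, so δ = +23.290°.
cos h₀ = −tan(+87.7°) tan(+23.290°) = -10.7176 ≤ −1 ⇒ polar day, h₀ = π.
Bracket: h₀ sin ϕ sin δ + cos ϕ cos δ sin h₀ = 3.1416×0.99919×0.39539 + 0.04013×0.91851×0.00000 = 1.241151 + 0.000000 = 1.241151.
Q̄ = (S_0/π) × [bracket] = (1361/π) × 1.241151 = 537.69 W/m².
— Configuration B (ϕ=+45.4°):
cos h₀ = −tan(+45.4°) tan(+23.290°) = -0.4365, h₀ = 2.0225 rad.
Bracket: h₀ sin ϕ sin δ + cos ϕ cos δ sin h₀ = 2.0225×0.71203×0.39539 + 0.70215×0.91851×0.89970 = 0.569393 + 0.580245 = 1.149638.
Q̄ = (S_0/π) × [bracket] = (1361/π) × 1.149638 = 498.05 W/m².
Ratio Q̄_A / Q̄_B = 537.69 / 498.05 = 1.080.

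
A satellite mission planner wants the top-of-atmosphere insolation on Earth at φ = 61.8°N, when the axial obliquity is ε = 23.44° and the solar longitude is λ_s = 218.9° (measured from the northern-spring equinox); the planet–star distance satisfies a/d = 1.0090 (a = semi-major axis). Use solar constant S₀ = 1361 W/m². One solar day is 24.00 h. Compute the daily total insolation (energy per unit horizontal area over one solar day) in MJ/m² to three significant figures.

6.32 MJ/m²

Solar declination: sin δ = sin ε · sin λ_s = sin 23.44° × sin 218.9° = -0.24980, so δ = -14.465°.
cos H₀ = −tan(+61.8°) tan(-14.465°) = 0.4811, H₀ = 1.0689 rad.
Bracket: H₀ sin φ sin δ + cos φ cos δ sin H₀ = 1.0689×0.88130×-0.24980 + 0.47255×0.96830×0.87665 = -0.235317 + 0.401129 = 0.165812.
Inverse-square distance factor (a/d)² = 1.0090² = 1.018081.
Q̄ = (S₀/π) × 1.018081 × [bracket] = (1361/π) × 1.018081 × 0.165812 = 73.132 W/m².
Daily total = Q̄ × 24.00 h × 3600 s/h = 73.132 × 24.00 × 3600 / 10⁶ = 6.319 MJ/m².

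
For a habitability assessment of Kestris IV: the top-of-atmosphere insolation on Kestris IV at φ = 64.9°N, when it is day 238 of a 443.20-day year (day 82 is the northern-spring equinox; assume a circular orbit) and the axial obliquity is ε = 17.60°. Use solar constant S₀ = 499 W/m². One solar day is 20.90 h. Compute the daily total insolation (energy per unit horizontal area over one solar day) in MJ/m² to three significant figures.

9.76 MJ/m²

Solar longitude: λ_s = 360° × (238 − 82)/443.20 = 126.715°.
sin δ = sin 17.60° × sin 126.715° = 0.24239, so δ = +14.027°.
cos H₀ = −tan(+64.9°) tan(+14.027°) = -0.5333, H₀ = 2.1333 rad.
Bracket: H₀ sin φ sin δ + cos φ cos δ sin H₀ = 2.1333×0.90557×0.24239 + 0.42420×0.97018×0.84590 = 0.468262 + 0.348130 = 0.816392.
Q̄ = (S₀/π) × [bracket] = (499/π) × 0.816392 = 129.67 W/m².
Daily total = Q̄ × 20.90 h × 3600 s/h = 129.67 × 20.90 × 3600 / 10⁶ = 9.756 MJ/m².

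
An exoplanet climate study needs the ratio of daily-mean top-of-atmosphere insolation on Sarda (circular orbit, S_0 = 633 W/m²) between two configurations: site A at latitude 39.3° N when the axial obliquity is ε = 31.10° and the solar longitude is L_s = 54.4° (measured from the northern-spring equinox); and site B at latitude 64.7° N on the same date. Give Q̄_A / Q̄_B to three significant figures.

Q̄_A / Q̄_B ≈ 0.981

— Configuration A (ϕ=+39.3°):
Solar declination: sin δ = sin ε · sin L_s = sin 31.10° × sin 54.4° = 0.41999, so δ = +24.834°.
cos h₀ = −tan(+39.3°) tan(+24.834°) = -0.3788, h₀ = 1.9593 rad.
Bracket: h₀ sin ϕ sin δ + cos ϕ cos δ sin h₀ = 1.9593×0.63338×0.41999 + 0.77384×0.90753×0.92548 = 0.521200 + 0.649949 = 1.171149.
Q̄ = (S_0/π) × [bracket] = (633/π) × 1.171149 = 235.97 W/m².
— Configuration B (ϕ=+64.7°):
cos h₀ = −tan(+64.7°) tan(+24.834°) = -0.9790, h₀ = 2.9365 rad.
Bracket: h₀ sin ϕ sin δ + cos ϕ cos δ sin h₀ = 2.9365×0.90408×0.41999 + 0.42736×0.90753×0.20368 = 1.115002 + 0.078996 = 1.193998.
Q̄ = (S_0/π) × [bracket] = (633/π) × 1.193998 = 240.58 W/m².
Ratio Q̄_A / Q̄_B = 235.97 / 240.58 = 0.9808.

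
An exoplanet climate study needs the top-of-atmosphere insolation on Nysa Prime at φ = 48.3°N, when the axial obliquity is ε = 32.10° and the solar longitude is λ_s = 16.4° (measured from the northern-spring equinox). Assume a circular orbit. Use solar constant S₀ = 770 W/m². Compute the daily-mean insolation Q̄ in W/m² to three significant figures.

Q̄ ≈ 207 W/m²

Solar declination: sin δ = sin ε · sin λ_s = sin 32.10° × sin 16.4° = 0.15004, so δ = +8.629°.
cos H₀ = −tan(+48.3°) tan(+8.629°) = -0.1703, H₀ = 1.7420 rad.
Bracket: H₀ sin φ sin δ + cos φ cos δ sin H₀ = 1.7420×0.74664×0.15004 + 0.66523×0.98868×0.98539 = 0.195149 + 0.648091 = 0.843240.
Q̄ = (S₀/π) × [bracket] = (770/π) × 0.843240 = 206.7 W/m².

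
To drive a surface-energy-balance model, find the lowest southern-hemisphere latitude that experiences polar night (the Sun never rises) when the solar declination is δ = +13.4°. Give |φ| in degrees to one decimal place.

Polar night requires cos H₀ = −tan φ tan δ ≥ 1, i.e. tan φ tan δ ≤ −1.
The boundary is |tan φ| · |tan δ| = 1, so |φ| = 90° − |δ| = 90° − 13.4° = 76.6° in the southern hemisphere.

|φ| = 76.6°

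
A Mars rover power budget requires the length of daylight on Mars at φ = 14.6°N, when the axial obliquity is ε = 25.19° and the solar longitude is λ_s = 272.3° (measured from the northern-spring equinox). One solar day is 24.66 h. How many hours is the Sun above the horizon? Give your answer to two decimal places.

Solar declination: sin δ = sin ε · sin λ_s = sin 25.19° × sin 272.3° = -0.42528, so δ = -25.168°.
cos H₀ = −tan φ · tan δ = −tan(+14.6°) × tan(-25.168°) = 0.1224, so H₀ = 1.4481 rad = 82.97°.
Daylight = 2H₀/(2π) × 24.66 h = (1.4481/π) × 24.66 = 11.37 h.

11.37 h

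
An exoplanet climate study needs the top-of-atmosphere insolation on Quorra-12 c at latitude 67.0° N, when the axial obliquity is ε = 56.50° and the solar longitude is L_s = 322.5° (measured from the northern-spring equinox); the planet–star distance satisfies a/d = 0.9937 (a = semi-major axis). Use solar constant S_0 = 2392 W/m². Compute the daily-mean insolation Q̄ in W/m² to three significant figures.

Solar declination: sin δ = sin ε · sin L_s = sin 56.50° × sin 322.5° = -0.50764, so δ = -30.507°.
cos h₀ = −tan(+67.0°) tan(-30.507°) = 1.3881 ≥ 1 ⇒ polar night, h₀ = 0 and Q̄ = 0.
Inverse-square distance factor (a/d)² = 0.9937² = 0.987440.

Q̄ ≈ 0.00 W/m²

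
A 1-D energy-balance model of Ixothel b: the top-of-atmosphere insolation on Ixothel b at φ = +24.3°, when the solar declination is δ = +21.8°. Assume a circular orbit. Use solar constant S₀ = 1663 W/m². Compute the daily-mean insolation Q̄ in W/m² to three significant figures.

cos H₀ = −tan(+24.3°) tan(+21.800°) = -0.1806, H₀ = 1.7524 rad.
Bracket: H₀ sin φ sin δ + cos φ cos δ sin H₀ = 1.7524×0.41151×0.37137 + 0.91140×0.92849×0.98356 = 0.267806 + 0.832314 = 1.100120.
Q̄ = (S₀/π) × [bracket] = (1663/π) × 1.100120 = 582.3 W/m².

Q̄ ≈ 582 W/m²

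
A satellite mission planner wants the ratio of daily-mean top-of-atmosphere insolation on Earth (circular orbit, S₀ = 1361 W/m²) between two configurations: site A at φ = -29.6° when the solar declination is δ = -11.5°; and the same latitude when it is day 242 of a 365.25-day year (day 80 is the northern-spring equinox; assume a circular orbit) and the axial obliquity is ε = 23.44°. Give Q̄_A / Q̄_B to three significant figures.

Q̄_A / Q̄_B ≈ 1.34

— Configuration A (φ=-29.6°):
cos H₀ = −tan(-29.6°) tan(-11.500°) = -0.1156, H₀ = 1.6866 rad.
Bracket: H₀ sin φ sin δ + cos φ cos δ sin H₀ = 1.6866×-0.49394×-0.19937 + 0.86949×0.97992×0.99330 = 0.166091 + 0.846322 = 1.012413.
Q̄ = (S₀/π) × [bracket] = (1361/π) × 1.012413 = 438.60 W/m².
— Configuration B (φ=-29.6°):
Solar longitude: λ_s = 360° × (242 − 80)/365.25 = 159.671°.
sin δ = sin 23.44° × sin 159.671° = 0.13819, so δ = +7.943°.
cos H₀ = −tan(-29.6°) tan(+7.943°) = 0.0793, H₀ = 1.4914 rad.
Bracket: H₀ sin φ sin δ + cos φ cos δ sin H₀ = 1.4914×-0.49394×0.13819 + 0.86949×0.99041×0.99685 = -0.101799 + 0.858439 = 0.756640.
Q̄ = (S₀/π) × [bracket] = (1361/π) × 0.756640 = 327.79 W/m².
Ratio Q̄_A / Q̄_B = 438.60 / 327.79 = 1.338.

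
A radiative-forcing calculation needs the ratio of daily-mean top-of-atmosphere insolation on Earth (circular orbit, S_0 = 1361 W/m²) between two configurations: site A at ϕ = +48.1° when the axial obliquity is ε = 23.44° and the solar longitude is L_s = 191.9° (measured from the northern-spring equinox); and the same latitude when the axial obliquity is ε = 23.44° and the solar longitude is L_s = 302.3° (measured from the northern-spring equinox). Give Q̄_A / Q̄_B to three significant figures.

— Configuration A (ϕ=+48.1°):
Solar declination: sin δ = sin ε · sin L_s = sin 23.44° × sin 191.9° = -0.08203, so δ = -4.705°.
cos h₀ = −tan(+48.1°) tan(-4.705°) = 0.0917, h₀ = 1.4789 rad.
Bracket: h₀ sin ϕ sin δ + cos ϕ cos δ sin h₀ = 1.4789×0.74431×-0.08203 + 0.66783×0.99663×0.99578 = -0.090295 + 0.662771 = 0.572476.
Q̄ = (S_0/π) × [bracket] = (1361/π) × 0.572476 = 248.01 W/m².
— Configuration B (ϕ=+48.1°):
Solar declination: sin δ = sin ε · sin L_s = sin 23.44° × sin 302.3° = -0.33624, so δ = -19.648°.
cos h₀ = −tan(+48.1°) tan(-19.648°) = 0.3979, h₀ = 1.1616 rad.
Bracket: h₀ sin ϕ sin δ + cos ϕ cos δ sin h₀ = 1.1616×0.74431×-0.33624 + 0.66783×0.94178×0.91743 = -0.290710 + 0.577017 = 0.286307.
Q̄ = (S_0/π) × [bracket] = (1361/π) × 0.286307 = 124.03 W/m².
Ratio Q̄_A / Q̄_B = 248.01 / 124.03 = 2.000.

Q̄_A / Q̄_B ≈ 2.00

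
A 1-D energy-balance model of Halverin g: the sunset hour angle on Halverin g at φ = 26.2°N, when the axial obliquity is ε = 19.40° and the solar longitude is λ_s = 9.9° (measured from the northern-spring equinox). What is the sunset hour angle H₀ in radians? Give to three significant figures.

H₀ = 1.60 rad

Solar declination: sin δ = sin ε · sin λ_s = sin 19.40° × sin 9.9° = 0.05711, so δ = +3.274°.
cos H₀ = −tan φ · tan δ = −tan(+26.2°) × tan(+3.274°) = -0.0281, so H₀ = 1.5989 rad = 91.61°.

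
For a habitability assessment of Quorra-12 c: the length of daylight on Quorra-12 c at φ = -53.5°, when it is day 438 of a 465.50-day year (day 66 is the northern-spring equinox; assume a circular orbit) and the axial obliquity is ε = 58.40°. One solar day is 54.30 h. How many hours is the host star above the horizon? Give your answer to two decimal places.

Solar longitude: λ_s = 360° × (438 − 66)/465.50 = 287.691°.
sin δ = sin 58.40° × sin 287.691° = -0.81145, so δ = -54.238°.
Sunrise equation: cos H₀ = −tan φ · tan δ = -1.8764 ≤ −1, so the host star never sets (polar day) and H₀ = π.
Daylight = 2H₀/(2π) × 54.30 h = (3.1416/π) × 54.30 = 54.30 h.

54.30 h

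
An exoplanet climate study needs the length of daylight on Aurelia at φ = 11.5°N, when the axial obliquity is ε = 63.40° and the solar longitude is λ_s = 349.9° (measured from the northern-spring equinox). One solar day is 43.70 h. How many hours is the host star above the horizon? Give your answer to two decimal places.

21.40 h

Solar declination: sin δ = sin ε · sin λ_s = sin 63.40° × sin 349.9° = -0.15680, so δ = -9.021°.
cos H₀ = −tan φ · tan δ = −tan(+11.5°) × tan(-9.021°) = 0.0323, so H₀ = 1.5385 rad = 88.15°.
Daylight = 2H₀/(2π) × 43.70 h = (1.5385/π) × 43.70 = 21.40 h.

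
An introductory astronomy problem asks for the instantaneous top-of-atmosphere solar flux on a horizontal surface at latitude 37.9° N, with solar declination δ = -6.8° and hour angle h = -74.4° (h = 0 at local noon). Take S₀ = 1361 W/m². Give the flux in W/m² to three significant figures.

188 W/m²

cos θ_z = sin φ sin δ + cos φ cos δ cos h = -0.072734 + 0.210708 = 0.137974.
Flux = S₀ · cos θ_z = 1361 × 0.137974 = 187.8 W/m².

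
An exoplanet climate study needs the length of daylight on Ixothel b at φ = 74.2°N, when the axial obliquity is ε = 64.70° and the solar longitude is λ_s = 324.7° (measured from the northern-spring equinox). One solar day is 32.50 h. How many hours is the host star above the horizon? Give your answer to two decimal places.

Solar declination: sin δ = sin ε · sin λ_s = sin 64.70° × sin 324.7° = -0.52243, so δ = -31.495°.
cos H₀ = −tan φ · tan δ = 2.1652 ≥ 1, so the host star never rises (polar night) and H₀ = 0.
Daylight = 2H₀/(2π) × 32.50 h = (0.0000/π) × 32.50 = 0.00 h.

0.00 h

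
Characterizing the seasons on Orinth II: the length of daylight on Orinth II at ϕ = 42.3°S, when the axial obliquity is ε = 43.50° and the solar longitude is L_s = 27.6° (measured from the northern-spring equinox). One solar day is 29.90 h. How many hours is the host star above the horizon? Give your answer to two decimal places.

Solar declination: sin δ = sin ε · sin L_s = sin 43.50° × sin 27.6° = 0.31891, so δ = +18.597°.
cos h₀ = −tan ϕ · tan δ = −tan(-42.3°) × tan(+18.597°) = 0.3062, so h₀ = 1.2596 rad = 72.17°.
Daylight = 2h₀/(2π) × 29.90 h = (1.2596/π) × 29.90 = 11.99 h.

11.99 h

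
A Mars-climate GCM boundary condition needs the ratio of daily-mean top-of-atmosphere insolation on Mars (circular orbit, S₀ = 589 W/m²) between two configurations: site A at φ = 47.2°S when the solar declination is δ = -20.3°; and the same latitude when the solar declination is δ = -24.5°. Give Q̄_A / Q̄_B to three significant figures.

— Configuration A (φ=-47.2°):
cos H₀ = −tan(-47.2°) tan(-20.300°) = -0.3995, H₀ = 1.9817 rad.
Bracket: H₀ sin φ sin δ + cos φ cos δ sin H₀ = 1.9817×-0.73373×-0.34694 + 0.67944×0.93789×0.91675 = 0.504462 + 0.584190 = 1.088652.
Q̄ = (S₀/π) × [bracket] = (589/π) × 1.088652 = 204.11 W/m².
— Configuration B (φ=-47.2°):
cos H₀ = −tan(-47.2°) tan(-24.500°) = -0.4921, H₀ = 2.0853 rad.
Bracket: H₀ sin φ sin δ + cos φ cos δ sin H₀ = 2.0853×-0.73373×-0.41469 + 0.67944×0.90996×0.87052 = 0.634495 + 0.538211 = 1.172706.
Q̄ = (S₀/π) × [bracket] = (589/π) × 1.172706 = 219.86 W/m².
Ratio Q̄_A / Q̄_B = 204.11 / 219.86 = 0.9284.

Q̄_A / Q̄_B ≈ 0.928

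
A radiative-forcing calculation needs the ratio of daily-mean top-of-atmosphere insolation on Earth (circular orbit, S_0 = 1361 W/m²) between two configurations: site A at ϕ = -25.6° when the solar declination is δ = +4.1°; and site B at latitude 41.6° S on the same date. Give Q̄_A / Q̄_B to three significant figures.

Q̄_A / Q̄_B ≈ 1.27

— Configuration A (ϕ=-25.6°):
cos h₀ = −tan(-25.6°) tan(+4.100°) = 0.0343, h₀ = 1.5364 rad.
Bracket: h₀ sin ϕ sin δ + cos ϕ cos δ sin h₀ = 1.5364×-0.43209×0.07150 + 0.90183×0.99744×0.99941 = -0.047466 + 0.898991 = 0.851525.
Q̄ = (S_0/π) × [bracket] = (1361/π) × 0.851525 = 368.90 W/m².
— Configuration B (ϕ=-41.6°):
cos h₀ = −tan(-41.6°) tan(+4.100°) = 0.0636, h₀ = 1.5071 rad.
Bracket: h₀ sin ϕ sin δ + cos ϕ cos δ sin h₀ = 1.5071×-0.66393×0.07150 + 0.74780×0.99744×0.99797 = -0.071544 + 0.744371 = 0.672827.
Q̄ = (S_0/π) × [bracket] = (1361/π) × 0.672827 = 291.48 W/m².
Ratio Q̄_A / Q̄_B = 368.90 / 291.48 = 1.266.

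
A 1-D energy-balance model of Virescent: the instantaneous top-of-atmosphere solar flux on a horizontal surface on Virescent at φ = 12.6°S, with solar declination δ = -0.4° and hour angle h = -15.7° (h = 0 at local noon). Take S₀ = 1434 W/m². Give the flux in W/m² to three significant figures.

cos θ_z = sin φ sin δ + cos φ cos δ cos h = 0.001523 + 0.939484 = 0.941007.
Flux = S₀ · cos θ_z = 1434 × 0.941007 = 1349 W/m².

1.35e+03 W/m²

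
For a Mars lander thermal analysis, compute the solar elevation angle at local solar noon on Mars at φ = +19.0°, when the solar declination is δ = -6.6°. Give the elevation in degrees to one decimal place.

At local noon the hour angle is zero, so the zenith angle equals |φ − δ| = |+19.0° − (-6.600°)| = 25.600°.
Elevation = 90° − 25.600° = 64.4°.

64.4°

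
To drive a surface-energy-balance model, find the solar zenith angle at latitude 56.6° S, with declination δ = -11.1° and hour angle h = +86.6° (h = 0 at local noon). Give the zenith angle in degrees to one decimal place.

θ_z = 78.9°

cos θ_z = sin φ sin δ + cos φ cos δ cos h = 0.160727 + 0.032036 = 0.192763.
θ_z = arccos(0.192763) = 78.9°.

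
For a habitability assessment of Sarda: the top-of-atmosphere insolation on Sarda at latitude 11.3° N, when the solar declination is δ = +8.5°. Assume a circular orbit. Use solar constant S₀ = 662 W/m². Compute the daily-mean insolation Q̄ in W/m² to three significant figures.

cos H₀ = −tan(+11.3°) tan(+8.500°) = -0.0299, H₀ = 1.6007 rad.
Bracket: H₀ sin φ sin δ + cos φ cos δ sin H₀ = 1.6007×0.19595×0.14781 + 0.98061×0.98902×0.99955 = 0.046362 + 0.969406 = 1.015768.
Q̄ = (S₀/π) × [bracket] = (662/π) × 1.015768 = 214.0 W/m².

Q̄ ≈ 214 W/m²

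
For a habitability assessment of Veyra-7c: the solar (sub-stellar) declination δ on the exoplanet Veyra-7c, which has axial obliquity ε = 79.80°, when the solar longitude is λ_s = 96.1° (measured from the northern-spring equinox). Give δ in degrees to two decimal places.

sin δ = sin ε · sin λ_s = sin 79.80° × sin 96.1° = 0.978623.
δ = arcsin(0.978623) = +78.13°.

δ = +78.13°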